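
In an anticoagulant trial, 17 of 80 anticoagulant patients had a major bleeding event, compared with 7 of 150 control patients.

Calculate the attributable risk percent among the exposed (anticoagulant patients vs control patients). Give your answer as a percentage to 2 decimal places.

AR% = 78.04%

risk, anticoagulant patients = 17/80 = 0.21250
risk, control patients = 7/150 = 0.04667
AR% = (0.21250 − 0.04667) / 0.21250 = 0.7804 → 78.04%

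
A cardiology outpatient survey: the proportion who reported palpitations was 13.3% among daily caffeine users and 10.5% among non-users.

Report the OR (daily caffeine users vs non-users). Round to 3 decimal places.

OR = 1.308

odds, daily caffeine users = 0.1330/0.8670 = 0.1534
odds, non-users = 0.1050/0.8950 = 0.1173
OR = 0.1534 / 0.1173 = 1.308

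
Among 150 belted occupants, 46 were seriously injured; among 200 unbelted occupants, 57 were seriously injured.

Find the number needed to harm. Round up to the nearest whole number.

47

risk, belted occupants = 46/150 = 0.306667
risk, unbelted occupants = 57/200 = 0.285000
absolute risk difference = 0.021667
1 / 0.021667 = 46.153 → round up → 47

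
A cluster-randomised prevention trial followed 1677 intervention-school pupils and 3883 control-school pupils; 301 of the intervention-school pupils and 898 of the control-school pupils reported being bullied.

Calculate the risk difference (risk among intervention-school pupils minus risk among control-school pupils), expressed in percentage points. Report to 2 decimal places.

RD: -5.18

risk, intervention-school pupils = 301/1677 = 0.1795
risk, control-school pupils = 898/3883 = 0.2313
risk difference = 0.1795 − 0.2313 = -0.0518 → -5.18 percentage points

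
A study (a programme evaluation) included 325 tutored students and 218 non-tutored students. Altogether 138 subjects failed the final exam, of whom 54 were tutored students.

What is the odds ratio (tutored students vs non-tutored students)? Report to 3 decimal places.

tutored students without the outcome: 325 − 54 = 271
non-tutored students with the outcome: 138 − 54 = 84
non-tutored students without the outcome: 218 − 84 = 134
OR = (54 × 134) / (271 × 84) = 7236/22764 ≈ 0.318

OR = 0.318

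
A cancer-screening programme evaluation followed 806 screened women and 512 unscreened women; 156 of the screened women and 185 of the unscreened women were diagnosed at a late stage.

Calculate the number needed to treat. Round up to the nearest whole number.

NNT: 6

risk, screened women = 156/806 = 0.193548
risk, unscreened women = 185/512 = 0.361328
absolute risk difference = 0.167780
1 / 0.167780 = 5.960 → round up → 6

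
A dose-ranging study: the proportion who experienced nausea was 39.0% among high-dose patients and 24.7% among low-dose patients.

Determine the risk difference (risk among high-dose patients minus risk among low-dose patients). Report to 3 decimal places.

risk difference = 0.3900 − 0.2470 = 0.143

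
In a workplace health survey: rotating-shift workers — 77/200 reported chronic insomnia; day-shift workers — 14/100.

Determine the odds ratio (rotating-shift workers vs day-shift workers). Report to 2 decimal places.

OR = (77 × 86) / (123 × 14) = 6622/1722 ≈ 3.85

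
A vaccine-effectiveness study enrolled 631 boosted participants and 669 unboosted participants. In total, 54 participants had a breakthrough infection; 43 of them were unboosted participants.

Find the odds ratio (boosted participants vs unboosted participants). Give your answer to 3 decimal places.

boosted participants with the outcome: 54 − 43 = 11
boosted participants without the outcome: 631 − 11 = 620
unboosted participants without the outcome: 669 − 43 = 626
OR = (11 × 626) / (620 × 43) = 6886/26660 ≈ 0.258

OR = 0.258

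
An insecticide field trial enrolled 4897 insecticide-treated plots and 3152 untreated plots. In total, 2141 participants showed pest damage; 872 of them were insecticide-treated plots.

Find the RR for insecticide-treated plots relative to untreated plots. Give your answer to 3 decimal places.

0.442

insecticide-treated plots without the outcome: 4897 − 872 = 4025
untreated plots with the outcome: 2141 − 872 = 1269
untreated plots without the outcome: 3152 − 1269 = 1883
risk, insecticide-treated plots = 872/4897 = 0.1781
risk, untreated plots = 1269/3152 = 0.4026
RR = 0.1781 / 0.4026 = 0.442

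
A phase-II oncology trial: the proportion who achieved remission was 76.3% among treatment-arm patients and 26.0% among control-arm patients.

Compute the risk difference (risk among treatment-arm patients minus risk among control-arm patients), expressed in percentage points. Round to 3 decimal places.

risk difference = 0.7630 − 0.2600 = 0.5030 → 50.300 percentage points

RD: 50.300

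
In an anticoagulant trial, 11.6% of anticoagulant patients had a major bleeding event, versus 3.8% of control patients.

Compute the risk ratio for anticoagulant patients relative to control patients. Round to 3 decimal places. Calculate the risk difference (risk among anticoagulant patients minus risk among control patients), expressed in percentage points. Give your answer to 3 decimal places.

RR = 3.053; RD = 7.800

RR = 0.11600 / 0.03800 = 3.053
risk difference = 0.11600 − 0.03800 = 0.07800 → 7.800 percentage points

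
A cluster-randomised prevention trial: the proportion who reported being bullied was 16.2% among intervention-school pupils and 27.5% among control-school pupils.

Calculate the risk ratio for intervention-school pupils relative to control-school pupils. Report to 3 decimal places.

RR = 0.1620 / 0.2750 = 0.589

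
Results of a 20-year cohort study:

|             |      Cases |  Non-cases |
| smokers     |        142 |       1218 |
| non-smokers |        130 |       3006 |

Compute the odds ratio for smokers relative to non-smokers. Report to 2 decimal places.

odds, smokers = 142/1218 = 0.11658
odds, non-smokers = 130/3006 = 0.04325
OR = 0.11658 / 0.04325 = 2.70

OR: 2.70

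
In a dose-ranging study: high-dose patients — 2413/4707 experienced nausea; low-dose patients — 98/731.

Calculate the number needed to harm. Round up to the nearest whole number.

risk, high-dose patients = 2413/4707 = 0.512641
risk, low-dose patients = 98/731 = 0.134063
absolute risk difference = 0.378578
1 / 0.378578 = 2.641 → round up → 3

3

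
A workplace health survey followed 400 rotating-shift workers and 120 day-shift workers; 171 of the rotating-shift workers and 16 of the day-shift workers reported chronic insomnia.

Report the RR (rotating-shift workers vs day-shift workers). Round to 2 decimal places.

risk, rotating-shift workers = 171/400 = 0.4275
risk, day-shift workers = 16/120 = 0.1333
RR = 0.4275 / 0.1333 = 3.21

RR ≈ 3.21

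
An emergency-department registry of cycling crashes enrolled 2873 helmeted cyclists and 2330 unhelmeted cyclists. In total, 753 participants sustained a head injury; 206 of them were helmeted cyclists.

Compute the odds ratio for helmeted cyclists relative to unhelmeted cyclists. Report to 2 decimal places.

OR ≈ 0.25

helmeted cyclists without the outcome: 2873 − 206 = 2667
unhelmeted cyclists with the outcome: 753 − 206 = 547
unhelmeted cyclists without the outcome: 2330 − 547 = 1783
OR = (206 × 1783) / (2667 × 547) = 367298/1458849 ≈ 0.25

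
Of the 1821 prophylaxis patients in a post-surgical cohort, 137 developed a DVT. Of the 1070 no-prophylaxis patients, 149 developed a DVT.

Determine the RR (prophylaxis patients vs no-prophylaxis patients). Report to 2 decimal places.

RR ≈ 0.54

risk, prophylaxis patients = 137/1821 = 0.0752
risk, no-prophylaxis patients = 149/1070 = 0.1393
RR = 0.0752 / 0.1393 = 0.54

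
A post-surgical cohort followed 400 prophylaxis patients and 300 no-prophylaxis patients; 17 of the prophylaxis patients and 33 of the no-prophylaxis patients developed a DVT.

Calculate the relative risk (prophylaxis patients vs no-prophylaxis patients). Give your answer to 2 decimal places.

risk, prophylaxis patients = 17/400 = 0.04250
risk, no-prophylaxis patients = 33/300 = 0.11000
RR = 0.04250 / 0.11000 = 0.39

0.39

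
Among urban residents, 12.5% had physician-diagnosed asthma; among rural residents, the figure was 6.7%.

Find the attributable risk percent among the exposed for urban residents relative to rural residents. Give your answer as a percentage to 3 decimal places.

AR% = (0.1250 − 0.0670) / 0.1250 = 0.4640 → 46.400%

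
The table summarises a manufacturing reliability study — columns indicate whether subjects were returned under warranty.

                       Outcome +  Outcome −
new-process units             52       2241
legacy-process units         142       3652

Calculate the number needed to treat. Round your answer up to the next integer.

risk, new-process units = 52/2293 = 0.022678
risk, legacy-process units = 142/3794 = 0.037428
absolute risk difference = 0.014750
1 / 0.014750 = 67.797 → round up → 68

NNT ≈ 68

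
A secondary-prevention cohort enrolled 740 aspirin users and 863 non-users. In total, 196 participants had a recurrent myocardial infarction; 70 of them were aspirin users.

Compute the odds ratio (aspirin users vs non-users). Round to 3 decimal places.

aspirin users without the outcome: 740 − 70 = 670
non-users with the outcome: 196 − 70 = 126
non-users without the outcome: 863 − 126 = 737
odds, aspirin users = 70/670 = 0.1045
odds, non-users = 126/737 = 0.1710
OR = 0.1045 / 0.1710 = 0.611

0.611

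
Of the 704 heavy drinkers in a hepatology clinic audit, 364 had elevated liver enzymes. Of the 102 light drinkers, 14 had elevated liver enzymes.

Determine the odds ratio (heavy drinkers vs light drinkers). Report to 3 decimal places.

OR = (364 × 88) / (340 × 14) = 32032/4760 ≈ 6.729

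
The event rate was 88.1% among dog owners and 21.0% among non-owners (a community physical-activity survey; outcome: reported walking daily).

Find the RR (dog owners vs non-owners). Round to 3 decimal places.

RR = 0.8810 / 0.2100 = 4.195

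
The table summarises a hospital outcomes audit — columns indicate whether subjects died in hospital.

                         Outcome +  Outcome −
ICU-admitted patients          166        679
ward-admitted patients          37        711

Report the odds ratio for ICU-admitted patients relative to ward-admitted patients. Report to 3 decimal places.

odds, ICU-admitted patients = 166/679 = 0.24448
odds, ward-admitted patients = 37/711 = 0.05204
OR = 0.24448 / 0.05204 = 4.698

4.698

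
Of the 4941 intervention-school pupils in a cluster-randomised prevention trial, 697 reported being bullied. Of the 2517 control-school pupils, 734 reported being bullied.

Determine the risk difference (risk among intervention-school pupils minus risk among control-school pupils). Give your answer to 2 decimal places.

RD ≈ -0.15

risk, intervention-school pupils = 697/4941 = 0.1411
risk, control-school pupils = 734/2517 = 0.2916
risk difference = 0.1411 − 0.2916 = -0.15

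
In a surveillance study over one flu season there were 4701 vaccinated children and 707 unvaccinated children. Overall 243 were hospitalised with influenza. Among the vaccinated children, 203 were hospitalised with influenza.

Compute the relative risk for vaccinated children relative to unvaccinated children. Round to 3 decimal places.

RR: 0.763

vaccinated children without the outcome: 4701 − 203 = 4498
unvaccinated children with the outcome: 243 − 203 = 40
unvaccinated children without the outcome: 707 − 40 = 667
risk, vaccinated children = 203/4701 = 0.04318
risk, unvaccinated children = 40/707 = 0.05658
RR = 0.04318 / 0.05658 = 0.763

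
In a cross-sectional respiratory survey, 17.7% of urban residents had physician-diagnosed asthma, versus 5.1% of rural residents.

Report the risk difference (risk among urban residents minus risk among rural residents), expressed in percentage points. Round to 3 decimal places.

RD: 12.600

risk difference = 0.1770 − 0.0510 = 0.1260 → 12.600 percentage points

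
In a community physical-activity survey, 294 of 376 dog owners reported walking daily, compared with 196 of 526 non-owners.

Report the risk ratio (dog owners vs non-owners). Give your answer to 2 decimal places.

2.10

risk, dog owners = 294/376 = 0.7819
risk, non-owners = 196/526 = 0.3726
RR = 0.7819 / 0.3726 = 2.10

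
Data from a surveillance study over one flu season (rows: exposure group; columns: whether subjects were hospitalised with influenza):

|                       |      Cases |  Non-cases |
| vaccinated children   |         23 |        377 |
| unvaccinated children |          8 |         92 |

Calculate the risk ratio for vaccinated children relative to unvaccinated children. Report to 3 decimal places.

risk, vaccinated children = 23/400 = 0.0575
risk, unvaccinated children = 8/100 = 0.0800
RR = 0.0575 / 0.0800 = 0.719

RR: 0.719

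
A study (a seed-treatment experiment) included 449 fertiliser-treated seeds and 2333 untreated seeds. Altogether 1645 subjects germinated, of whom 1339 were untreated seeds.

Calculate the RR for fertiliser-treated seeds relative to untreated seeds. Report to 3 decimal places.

1.187

fertiliser-treated seeds with the outcome: 1645 − 1339 = 306
fertiliser-treated seeds without the outcome: 449 − 306 = 143
untreated seeds without the outcome: 2333 − 1339 = 994
risk, fertiliser-treated seeds = 306/449 = 0.6815
risk, untreated seeds = 1339/2333 = 0.5739
RR = 0.6815 / 0.5739 = 1.187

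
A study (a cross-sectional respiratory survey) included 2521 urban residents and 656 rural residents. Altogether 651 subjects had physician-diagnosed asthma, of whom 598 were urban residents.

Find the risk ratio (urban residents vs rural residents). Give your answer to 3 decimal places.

urban residents without the outcome: 2521 − 598 = 1923
rural residents with the outcome: 651 − 598 = 53
rural residents without the outcome: 656 − 53 = 603
risk, urban residents = 598/2521 = 0.2372
risk, rural residents = 53/656 = 0.0808
RR = 0.2372 / 0.0808 = 2.936

2.936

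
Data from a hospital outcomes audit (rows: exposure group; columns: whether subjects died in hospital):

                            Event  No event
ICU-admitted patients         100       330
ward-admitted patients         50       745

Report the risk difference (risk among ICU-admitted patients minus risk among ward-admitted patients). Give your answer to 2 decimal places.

RD = 0.17

risk, ICU-admitted patients = 100/430 = 0.2326
risk, ward-admitted patients = 50/795 = 0.0629
risk difference = 0.2326 − 0.0629 = 0.17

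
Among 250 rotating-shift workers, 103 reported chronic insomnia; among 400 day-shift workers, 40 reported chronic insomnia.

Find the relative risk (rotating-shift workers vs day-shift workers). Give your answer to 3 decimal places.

risk, rotating-shift workers = 103/250 = 0.4120
risk, day-shift workers = 40/400 = 0.1000
RR = 0.4120 / 0.1000 = 4.120

4.120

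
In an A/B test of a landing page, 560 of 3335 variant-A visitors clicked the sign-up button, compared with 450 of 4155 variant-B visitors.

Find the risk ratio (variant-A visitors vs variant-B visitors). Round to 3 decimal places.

1.550

risk, variant-A visitors = 560/3335 = 0.1679
risk, variant-B visitors = 450/4155 = 0.1083
RR = 0.1679 / 0.1083 = 1.550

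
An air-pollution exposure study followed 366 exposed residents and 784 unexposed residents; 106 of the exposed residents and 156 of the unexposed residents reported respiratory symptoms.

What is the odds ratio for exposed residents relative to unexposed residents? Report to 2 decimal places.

OR = (106 × 628) / (260 × 156) = 66568/40560 ≈ 1.64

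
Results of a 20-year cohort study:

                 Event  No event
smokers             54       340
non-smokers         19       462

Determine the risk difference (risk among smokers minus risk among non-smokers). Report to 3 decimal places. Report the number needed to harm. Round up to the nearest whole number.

risk, smokers = 54/394 = 0.13706
risk, non-smokers = 19/481 = 0.03950
risk difference = 0.13706 − 0.03950 = 0.098
absolute risk difference = 0.097555
1 / 0.097555 = 10.251 → round up → 11

RD = 0.098; NNH = 11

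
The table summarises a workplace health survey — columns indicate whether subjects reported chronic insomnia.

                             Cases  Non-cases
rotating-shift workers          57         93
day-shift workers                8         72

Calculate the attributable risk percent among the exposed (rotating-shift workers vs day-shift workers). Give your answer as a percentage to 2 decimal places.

risk, rotating-shift workers = 57/150 = 0.3800
risk, day-shift workers = 8/80 = 0.1000
AR% = (0.3800 − 0.1000) / 0.3800 = 0.7368 → 73.68%

73.68%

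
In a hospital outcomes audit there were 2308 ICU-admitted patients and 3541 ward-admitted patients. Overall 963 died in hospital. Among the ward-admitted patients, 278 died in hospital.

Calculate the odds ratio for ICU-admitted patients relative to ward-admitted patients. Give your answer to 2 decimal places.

OR ≈ 4.95

ICU-admitted patients with the outcome: 963 − 278 = 685
ICU-admitted patients without the outcome: 2308 − 685 = 1623
ward-admitted patients without the outcome: 3541 − 278 = 3263
odds, ICU-admitted patients = 685/1623 = 0.4221
odds, ward-admitted patients = 278/3263 = 0.0852
OR = 0.4221 / 0.0852 = 4.95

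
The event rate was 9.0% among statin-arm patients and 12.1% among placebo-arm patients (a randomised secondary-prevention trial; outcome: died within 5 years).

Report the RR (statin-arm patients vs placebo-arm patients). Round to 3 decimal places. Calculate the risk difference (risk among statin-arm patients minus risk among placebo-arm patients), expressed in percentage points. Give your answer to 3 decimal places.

RR = 0.744; RD = -3.100

RR = 0.0900 / 0.1210 = 0.744
risk difference = 0.0900 − 0.1210 = -0.0310 → -3.100 percentage points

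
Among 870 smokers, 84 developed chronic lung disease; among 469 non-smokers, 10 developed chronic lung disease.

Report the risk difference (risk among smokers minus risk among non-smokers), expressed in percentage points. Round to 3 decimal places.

7.523

risk, smokers = 84/870 = 0.09655
risk, non-smokers = 10/469 = 0.02132
risk difference = 0.09655 − 0.02132 = 0.07523 → 7.523 percentage points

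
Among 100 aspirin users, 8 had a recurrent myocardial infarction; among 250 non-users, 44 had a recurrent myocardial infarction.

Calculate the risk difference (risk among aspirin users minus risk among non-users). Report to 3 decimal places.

risk, aspirin users = 8/100 = 0.0800
risk, non-users = 44/250 = 0.1760
risk difference = 0.0800 − 0.1760 = -0.096

RD ≈ -0.096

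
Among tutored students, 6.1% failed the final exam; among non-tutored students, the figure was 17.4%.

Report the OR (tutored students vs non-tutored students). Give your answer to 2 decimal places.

odds, tutored students = 0.0610/0.9390 = 0.0650
odds, non-tutored students = 0.1740/0.8260 = 0.2107
OR = 0.0650 / 0.2107 = 0.31

OR ≈ 0.31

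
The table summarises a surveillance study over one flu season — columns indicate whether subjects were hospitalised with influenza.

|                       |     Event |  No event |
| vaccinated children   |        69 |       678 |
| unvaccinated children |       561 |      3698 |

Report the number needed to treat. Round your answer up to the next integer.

risk, vaccinated children = 69/747 = 0.092369
risk, unvaccinated children = 561/4259 = 0.131721
absolute risk difference = 0.039352
1 / 0.039352 = 25.412 → round up → 26

NNT ≈ 26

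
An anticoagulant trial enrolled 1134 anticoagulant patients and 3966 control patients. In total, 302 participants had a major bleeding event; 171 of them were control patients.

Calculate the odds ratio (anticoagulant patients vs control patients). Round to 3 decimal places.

anticoagulant patients with the outcome: 302 − 171 = 131
anticoagulant patients without the outcome: 1134 − 131 = 1003
control patients without the outcome: 3966 − 171 = 3795
OR = (131 × 3795) / (1003 × 171) = 497145/171513 ≈ 2.899

2.899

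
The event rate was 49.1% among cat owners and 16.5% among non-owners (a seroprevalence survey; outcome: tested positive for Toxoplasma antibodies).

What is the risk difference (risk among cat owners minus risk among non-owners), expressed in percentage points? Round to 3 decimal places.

RD ≈ 32.600

risk difference = 0.4910 − 0.1650 = 0.3260 → 32.600 percentage points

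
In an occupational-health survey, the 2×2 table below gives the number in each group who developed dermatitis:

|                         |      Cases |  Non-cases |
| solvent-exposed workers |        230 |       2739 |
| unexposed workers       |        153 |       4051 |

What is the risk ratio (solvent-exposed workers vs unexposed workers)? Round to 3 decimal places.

RR ≈ 2.129

risk, solvent-exposed workers = 230/2969 = 0.07747
risk, unexposed workers = 153/4204 = 0.03639
RR = 0.07747 / 0.03639 = 2.129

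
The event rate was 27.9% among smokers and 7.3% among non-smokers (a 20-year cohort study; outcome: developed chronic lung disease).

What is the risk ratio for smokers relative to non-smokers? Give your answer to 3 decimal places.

RR = 0.2790 / 0.0730 = 3.822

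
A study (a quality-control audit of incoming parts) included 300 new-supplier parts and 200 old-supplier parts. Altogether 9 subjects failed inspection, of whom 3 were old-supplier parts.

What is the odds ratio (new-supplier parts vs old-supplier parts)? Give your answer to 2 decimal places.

new-supplier parts with the outcome: 9 − 3 = 6
new-supplier parts without the outcome: 300 − 6 = 294
old-supplier parts without the outcome: 200 − 3 = 197
OR = (6 × 197) / (294 × 3) = 1182/882 ≈ 1.34

1.34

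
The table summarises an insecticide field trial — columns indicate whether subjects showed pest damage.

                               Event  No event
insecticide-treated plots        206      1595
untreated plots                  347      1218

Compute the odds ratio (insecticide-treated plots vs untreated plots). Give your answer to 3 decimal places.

odds, insecticide-treated plots = 206/1595 = 0.1292
odds, untreated plots = 347/1218 = 0.2849
OR = 0.1292 / 0.2849 = 0.453

OR = 0.453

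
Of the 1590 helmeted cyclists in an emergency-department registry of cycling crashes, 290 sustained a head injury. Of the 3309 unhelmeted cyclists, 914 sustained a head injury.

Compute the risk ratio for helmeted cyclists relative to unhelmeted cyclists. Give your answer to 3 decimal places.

risk, helmeted cyclists = 290/1590 = 0.1824
risk, unhelmeted cyclists = 914/3309 = 0.2762
RR = 0.1824 / 0.2762 = 0.660

0.660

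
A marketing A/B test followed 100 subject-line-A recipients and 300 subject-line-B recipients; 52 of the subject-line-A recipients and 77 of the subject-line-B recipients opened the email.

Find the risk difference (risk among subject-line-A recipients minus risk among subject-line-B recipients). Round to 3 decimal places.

0.263

risk, subject-line-A recipients = 52/100 = 0.5200
risk, subject-line-B recipients = 77/300 = 0.2567
risk difference = 0.5200 − 0.2567 = 0.263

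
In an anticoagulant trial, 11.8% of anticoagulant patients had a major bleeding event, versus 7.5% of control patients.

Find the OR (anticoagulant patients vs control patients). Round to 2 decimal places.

OR = 1.65

odds, anticoagulant patients = 0.1180/0.8820 = 0.1338
odds, control patients = 0.0750/0.9250 = 0.0811
OR = 0.1338 / 0.0811 = 1.65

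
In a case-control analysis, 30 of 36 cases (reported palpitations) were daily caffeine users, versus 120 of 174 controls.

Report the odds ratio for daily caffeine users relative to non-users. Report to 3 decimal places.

odds, daily caffeine users = 30/120 = 0.2500
odds, non-users = 6/54 = 0.1111
OR = 0.2500 / 0.1111 = 2.250

OR ≈ 2.250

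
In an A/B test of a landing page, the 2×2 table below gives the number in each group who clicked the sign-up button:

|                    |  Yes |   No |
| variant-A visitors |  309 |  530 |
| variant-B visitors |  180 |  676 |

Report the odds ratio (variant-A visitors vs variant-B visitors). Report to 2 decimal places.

OR = (309 × 676) / (530 × 180) = 208884/95400 ≈ 2.19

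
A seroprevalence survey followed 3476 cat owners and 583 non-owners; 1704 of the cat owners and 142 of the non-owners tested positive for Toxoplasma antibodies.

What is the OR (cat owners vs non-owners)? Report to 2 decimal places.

OR = 2.99

odds, cat owners = 1704/1772 = 0.9616
odds, non-owners = 142/441 = 0.3220
OR = 0.9616 / 0.3220 = 2.99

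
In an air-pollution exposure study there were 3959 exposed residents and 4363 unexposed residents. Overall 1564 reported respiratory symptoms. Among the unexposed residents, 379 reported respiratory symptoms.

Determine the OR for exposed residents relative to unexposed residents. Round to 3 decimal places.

exposed residents with the outcome: 1564 − 379 = 1185
exposed residents without the outcome: 3959 − 1185 = 2774
unexposed residents without the outcome: 4363 − 379 = 3984
OR = (1185 × 3984) / (2774 × 379) = 4721040/1051346 ≈ 4.490

4.490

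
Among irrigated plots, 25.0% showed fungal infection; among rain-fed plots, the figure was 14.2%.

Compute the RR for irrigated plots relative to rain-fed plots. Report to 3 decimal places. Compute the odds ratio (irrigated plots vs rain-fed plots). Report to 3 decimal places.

RR = 0.2500 / 0.1420 = 1.761
odds, irrigated plots = 0.2500/0.7500 = 0.3333
odds, rain-fed plots = 0.1420/0.8580 = 0.1655
OR = 0.3333 / 0.1655 = 2.014

RR = 1.761; OR = 2.014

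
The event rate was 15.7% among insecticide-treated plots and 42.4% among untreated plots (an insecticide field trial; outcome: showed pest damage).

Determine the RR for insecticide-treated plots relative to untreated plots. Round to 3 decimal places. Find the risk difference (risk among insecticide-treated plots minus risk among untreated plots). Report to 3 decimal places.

RR = 0.1570 / 0.4240 = 0.370
risk difference = 0.1570 − 0.4240 = -0.267

RR = 0.370; RD = -0.267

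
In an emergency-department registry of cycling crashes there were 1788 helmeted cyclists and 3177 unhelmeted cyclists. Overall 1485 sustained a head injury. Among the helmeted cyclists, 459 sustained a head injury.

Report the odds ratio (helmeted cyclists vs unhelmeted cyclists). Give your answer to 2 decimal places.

OR: 0.72

helmeted cyclists without the outcome: 1788 − 459 = 1329
unhelmeted cyclists with the outcome: 1485 − 459 = 1026
unhelmeted cyclists without the outcome: 3177 − 1026 = 2151
odds, helmeted cyclists = 459/1329 = 0.3454
odds, unhelmeted cyclists = 1026/2151 = 0.4770
OR = 0.3454 / 0.4770 = 0.72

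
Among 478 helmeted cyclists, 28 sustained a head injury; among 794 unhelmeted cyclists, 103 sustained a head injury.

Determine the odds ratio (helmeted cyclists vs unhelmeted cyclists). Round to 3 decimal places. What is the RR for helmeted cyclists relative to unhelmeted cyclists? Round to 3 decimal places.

OR = 0.417; RR = 0.452

OR = (28 × 691) / (450 × 103) = 19348/46350 ≈ 0.417
risk, helmeted cyclists = 28/478 = 0.0586
risk, unhelmeted cyclists = 103/794 = 0.1297
RR = 0.0586 / 0.1297 = 0.452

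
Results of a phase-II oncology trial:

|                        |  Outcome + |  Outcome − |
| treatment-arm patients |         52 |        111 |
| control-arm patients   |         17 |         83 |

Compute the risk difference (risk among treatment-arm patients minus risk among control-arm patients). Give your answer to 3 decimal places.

RD: 0.149

risk, treatment-arm patients = 52/163 = 0.3190
risk, control-arm patients = 17/100 = 0.1700
risk difference = 0.3190 − 0.1700 = 0.149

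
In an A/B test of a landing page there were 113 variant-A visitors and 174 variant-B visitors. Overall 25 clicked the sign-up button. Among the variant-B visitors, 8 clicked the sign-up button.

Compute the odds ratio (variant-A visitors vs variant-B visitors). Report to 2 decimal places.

3.67

variant-A visitors with the outcome: 25 − 8 = 17
variant-A visitors without the outcome: 113 − 17 = 96
variant-B visitors without the outcome: 174 − 8 = 166
OR = (17 × 166) / (96 × 8) = 2822/768 ≈ 3.67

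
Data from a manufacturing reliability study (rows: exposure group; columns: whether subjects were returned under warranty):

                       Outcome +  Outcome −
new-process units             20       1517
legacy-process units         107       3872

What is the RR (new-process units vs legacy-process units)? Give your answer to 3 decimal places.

risk, new-process units = 20/1537 = 0.01301
risk, legacy-process units = 107/3979 = 0.02689
RR = 0.01301 / 0.02689 = 0.484

0.484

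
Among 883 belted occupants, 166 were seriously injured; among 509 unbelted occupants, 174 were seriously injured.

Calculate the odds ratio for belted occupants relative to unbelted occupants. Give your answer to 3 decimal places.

OR ≈ 0.446

odds, belted occupants = 166/717 = 0.2315
odds, unbelted occupants = 174/335 = 0.5194
OR = 0.2315 / 0.5194 = 0.446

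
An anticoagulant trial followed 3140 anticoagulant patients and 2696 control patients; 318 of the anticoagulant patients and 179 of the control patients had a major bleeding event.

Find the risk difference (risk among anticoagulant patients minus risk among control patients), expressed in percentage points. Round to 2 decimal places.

RD: 3.49

risk, anticoagulant patients = 318/3140 = 0.1013
risk, control patients = 179/2696 = 0.0664
risk difference = 0.1013 − 0.0664 = 0.0349 → 3.49 percentage points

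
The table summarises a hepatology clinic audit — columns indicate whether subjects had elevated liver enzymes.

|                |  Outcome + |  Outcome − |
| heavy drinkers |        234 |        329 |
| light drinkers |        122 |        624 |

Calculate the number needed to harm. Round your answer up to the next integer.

risk, heavy drinkers = 234/563 = 0.415631
risk, light drinkers = 122/746 = 0.163539
absolute risk difference = 0.252092
1 / 0.252092 = 3.967 → round up → 4

4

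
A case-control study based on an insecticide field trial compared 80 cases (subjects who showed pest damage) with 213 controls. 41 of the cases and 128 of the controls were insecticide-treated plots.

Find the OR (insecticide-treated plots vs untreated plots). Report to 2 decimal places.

OR = (41 × 85) / (128 × 39) = 3485/4992 ≈ 0.70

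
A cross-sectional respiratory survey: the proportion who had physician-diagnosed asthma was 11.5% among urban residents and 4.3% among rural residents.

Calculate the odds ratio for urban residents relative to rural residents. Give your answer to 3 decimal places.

OR: 2.892

odds, urban residents = 0.11500/0.88500 = 0.12994
odds, rural residents = 0.04300/0.95700 = 0.04493
OR = 0.12994 / 0.04493 = 2.892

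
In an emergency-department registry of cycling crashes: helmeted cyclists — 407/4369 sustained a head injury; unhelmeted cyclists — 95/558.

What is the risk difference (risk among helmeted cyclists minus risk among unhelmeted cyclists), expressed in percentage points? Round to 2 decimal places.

risk, helmeted cyclists = 407/4369 = 0.0932
risk, unhelmeted cyclists = 95/558 = 0.1703
risk difference = 0.0932 − 0.1703 = -0.0771 → -7.71 percentage points

-7.71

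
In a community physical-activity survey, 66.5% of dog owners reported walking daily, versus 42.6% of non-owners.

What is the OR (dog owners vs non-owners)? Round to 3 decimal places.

odds, dog owners = 0.6650/0.3350 = 1.9851
odds, non-owners = 0.4260/0.5740 = 0.7422
OR = 1.9851 / 0.7422 = 2.675

OR = 2.675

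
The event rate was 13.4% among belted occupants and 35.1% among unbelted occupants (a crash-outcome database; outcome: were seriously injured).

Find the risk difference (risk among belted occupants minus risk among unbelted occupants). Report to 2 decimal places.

risk difference = 0.1340 − 0.3510 = -0.22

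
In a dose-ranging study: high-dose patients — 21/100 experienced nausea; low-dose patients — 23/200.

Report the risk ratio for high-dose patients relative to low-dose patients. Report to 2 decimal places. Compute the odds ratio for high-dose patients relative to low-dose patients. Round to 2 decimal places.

RR = 1.83; OR = 2.05

risk, high-dose patients = 21/100 = 0.2100
risk, low-dose patients = 23/200 = 0.1150
RR = 0.2100 / 0.1150 = 1.83
odds, high-dose patients = 21/79 = 0.2658
odds, low-dose patients = 23/177 = 0.1299
OR = 0.2658 / 0.1299 = 2.05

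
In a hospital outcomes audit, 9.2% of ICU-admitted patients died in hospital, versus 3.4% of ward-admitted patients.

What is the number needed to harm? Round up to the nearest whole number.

18

absolute risk difference = 0.058000
1 / 0.058000 = 17.241 → round up → 18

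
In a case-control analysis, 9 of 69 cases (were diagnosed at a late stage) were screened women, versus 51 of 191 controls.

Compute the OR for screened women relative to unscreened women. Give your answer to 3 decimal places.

OR = (9 × 140) / (51 × 60) = 1260/3060 ≈ 0.412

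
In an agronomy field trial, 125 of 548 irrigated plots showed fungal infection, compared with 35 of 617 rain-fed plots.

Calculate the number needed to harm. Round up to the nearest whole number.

risk, irrigated plots = 125/548 = 0.228102
risk, rain-fed plots = 35/617 = 0.056726
absolute risk difference = 0.171376
1 / 0.171376 = 5.835 → round up → 6

6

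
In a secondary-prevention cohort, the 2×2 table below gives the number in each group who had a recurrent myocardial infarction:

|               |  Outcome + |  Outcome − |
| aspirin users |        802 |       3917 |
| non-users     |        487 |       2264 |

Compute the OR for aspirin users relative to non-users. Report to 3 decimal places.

OR = (802 × 2264) / (3917 × 487) = 1815728/1907579 ≈ 0.952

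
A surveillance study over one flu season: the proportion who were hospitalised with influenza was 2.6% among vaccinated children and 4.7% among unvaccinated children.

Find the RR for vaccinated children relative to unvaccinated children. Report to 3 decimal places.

RR = 0.02600 / 0.04700 = 0.553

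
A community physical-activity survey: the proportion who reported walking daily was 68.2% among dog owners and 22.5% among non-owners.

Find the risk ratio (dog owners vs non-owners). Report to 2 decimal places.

RR = 0.6820 / 0.2250 = 3.03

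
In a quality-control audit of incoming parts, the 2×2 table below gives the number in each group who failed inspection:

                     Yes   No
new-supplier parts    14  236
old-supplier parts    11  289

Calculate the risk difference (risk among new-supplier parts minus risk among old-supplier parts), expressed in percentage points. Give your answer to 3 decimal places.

risk, new-supplier parts = 14/250 = 0.05600
risk, old-supplier parts = 11/300 = 0.03667
risk difference = 0.05600 − 0.03667 = 0.01933 → 1.933 percentage points

1.933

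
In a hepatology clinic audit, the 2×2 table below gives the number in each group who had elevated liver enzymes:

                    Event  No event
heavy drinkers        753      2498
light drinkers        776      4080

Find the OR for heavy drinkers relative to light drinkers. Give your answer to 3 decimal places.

OR = (753 × 4080) / (2498 × 776) = 3072240/1938448 ≈ 1.585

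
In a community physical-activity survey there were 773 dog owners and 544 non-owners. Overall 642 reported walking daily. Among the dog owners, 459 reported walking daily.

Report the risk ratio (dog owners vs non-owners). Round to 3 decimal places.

dog owners without the outcome: 773 − 459 = 314
non-owners with the outcome: 642 − 459 = 183
non-owners without the outcome: 544 − 183 = 361
risk, dog owners = 459/773 = 0.5938
risk, non-owners = 183/544 = 0.3364
RR = 0.5938 / 0.3364 = 1.765

1.765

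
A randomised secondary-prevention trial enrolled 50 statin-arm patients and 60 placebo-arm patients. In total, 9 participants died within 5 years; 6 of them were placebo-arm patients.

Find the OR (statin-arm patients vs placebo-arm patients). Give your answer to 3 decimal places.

statin-arm patients with the outcome: 9 − 6 = 3
statin-arm patients without the outcome: 50 − 3 = 47
placebo-arm patients without the outcome: 60 − 6 = 54
OR = (3 × 54) / (47 × 6) = 162/282 ≈ 0.574

OR: 0.574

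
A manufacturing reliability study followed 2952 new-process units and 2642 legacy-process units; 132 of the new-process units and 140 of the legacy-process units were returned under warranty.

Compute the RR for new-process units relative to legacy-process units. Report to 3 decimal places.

RR ≈ 0.844

risk, new-process units = 132/2952 = 0.04472
risk, legacy-process units = 140/2642 = 0.05299
RR = 0.04472 / 0.05299 = 0.844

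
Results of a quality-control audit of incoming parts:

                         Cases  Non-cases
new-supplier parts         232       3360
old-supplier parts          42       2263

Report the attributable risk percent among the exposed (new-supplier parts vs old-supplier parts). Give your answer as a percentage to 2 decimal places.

AR% = 71.79%

risk, new-supplier parts = 232/3592 = 0.06459
risk, old-supplier parts = 42/2305 = 0.01822
AR% = (0.06459 − 0.01822) / 0.06459 = 0.7179 → 71.79%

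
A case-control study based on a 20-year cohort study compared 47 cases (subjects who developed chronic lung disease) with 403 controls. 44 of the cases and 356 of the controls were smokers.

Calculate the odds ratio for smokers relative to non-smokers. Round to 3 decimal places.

OR = (44 × 47) / (356 × 3) = 2068/1068 ≈ 1.936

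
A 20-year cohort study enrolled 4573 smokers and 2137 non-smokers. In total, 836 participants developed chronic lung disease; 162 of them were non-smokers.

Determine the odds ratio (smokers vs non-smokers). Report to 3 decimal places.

smokers with the outcome: 836 − 162 = 674
smokers without the outcome: 4573 − 674 = 3899
non-smokers without the outcome: 2137 − 162 = 1975
OR = (674 × 1975) / (3899 × 162) = 1331150/631638 ≈ 2.107

OR = 2.107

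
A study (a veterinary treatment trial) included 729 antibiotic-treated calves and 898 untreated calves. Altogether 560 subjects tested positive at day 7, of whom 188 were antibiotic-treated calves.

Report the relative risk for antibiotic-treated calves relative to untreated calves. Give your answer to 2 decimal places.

antibiotic-treated calves without the outcome: 729 − 188 = 541
untreated calves with the outcome: 560 − 188 = 372
untreated calves without the outcome: 898 − 372 = 526
risk, antibiotic-treated calves = 188/729 = 0.2579
risk, untreated calves = 372/898 = 0.4143
RR = 0.2579 / 0.4143 = 0.62

RR = 0.62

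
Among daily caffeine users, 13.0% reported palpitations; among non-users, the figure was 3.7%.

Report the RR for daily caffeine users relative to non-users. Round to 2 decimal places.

RR = 0.13000 / 0.03700 = 3.51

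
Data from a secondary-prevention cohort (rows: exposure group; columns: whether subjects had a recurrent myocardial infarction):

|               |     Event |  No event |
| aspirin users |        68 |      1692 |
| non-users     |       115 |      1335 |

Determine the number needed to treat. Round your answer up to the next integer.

25

risk, aspirin users = 68/1760 = 0.038636
risk, non-users = 115/1450 = 0.079310
absolute risk difference = 0.040674
1 / 0.040674 = 24.586 → round up → 25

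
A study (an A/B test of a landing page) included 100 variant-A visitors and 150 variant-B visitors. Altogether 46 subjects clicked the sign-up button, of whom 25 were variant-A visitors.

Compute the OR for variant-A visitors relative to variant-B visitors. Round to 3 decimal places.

variant-A visitors without the outcome: 100 − 25 = 75
variant-B visitors with the outcome: 46 − 25 = 21
variant-B visitors without the outcome: 150 − 21 = 129
OR = (25 × 129) / (75 × 21) = 3225/1575 ≈ 2.048

OR: 2.048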